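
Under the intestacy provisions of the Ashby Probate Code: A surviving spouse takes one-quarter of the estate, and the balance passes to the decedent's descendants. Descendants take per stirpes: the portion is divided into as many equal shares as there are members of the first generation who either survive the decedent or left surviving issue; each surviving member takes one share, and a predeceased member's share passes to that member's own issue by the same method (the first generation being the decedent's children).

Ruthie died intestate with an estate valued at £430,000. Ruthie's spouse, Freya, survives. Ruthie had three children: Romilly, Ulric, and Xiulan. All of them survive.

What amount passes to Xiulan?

Xiulan receives £107,500.

Freya takes one-quarter of £430,000 = £107,500. The remaining £322,500 passes to the descendants.
The descendants' portion (£322,500) is divided into 3 shares of £107,500: Romilly, Ulric, and Xiulan each take £107,500.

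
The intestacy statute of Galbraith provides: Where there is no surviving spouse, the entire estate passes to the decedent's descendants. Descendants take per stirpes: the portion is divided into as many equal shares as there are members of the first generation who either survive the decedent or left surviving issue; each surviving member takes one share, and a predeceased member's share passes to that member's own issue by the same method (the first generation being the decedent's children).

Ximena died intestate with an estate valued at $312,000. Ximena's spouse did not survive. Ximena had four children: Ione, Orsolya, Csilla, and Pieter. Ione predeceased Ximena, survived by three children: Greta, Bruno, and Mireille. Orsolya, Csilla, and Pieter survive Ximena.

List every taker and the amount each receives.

Greta: $26,000; Bruno: $26,000; Mireille: $26,000; Orsolya: $78,000; Csilla: $78,000; Pieter: $78,000

The entire $312,000 passes to the descendants.
That amount ($312,000) is divided into 4 shares of $78,000: Orsolya, Csilla, and Pieter each take $78,000; Ione's $78,000 share passes to Ione's issue.
Ione's share ($78,000) is divided into 3 shares of $26,000: Greta, Bruno, and Mireille each take $26,000.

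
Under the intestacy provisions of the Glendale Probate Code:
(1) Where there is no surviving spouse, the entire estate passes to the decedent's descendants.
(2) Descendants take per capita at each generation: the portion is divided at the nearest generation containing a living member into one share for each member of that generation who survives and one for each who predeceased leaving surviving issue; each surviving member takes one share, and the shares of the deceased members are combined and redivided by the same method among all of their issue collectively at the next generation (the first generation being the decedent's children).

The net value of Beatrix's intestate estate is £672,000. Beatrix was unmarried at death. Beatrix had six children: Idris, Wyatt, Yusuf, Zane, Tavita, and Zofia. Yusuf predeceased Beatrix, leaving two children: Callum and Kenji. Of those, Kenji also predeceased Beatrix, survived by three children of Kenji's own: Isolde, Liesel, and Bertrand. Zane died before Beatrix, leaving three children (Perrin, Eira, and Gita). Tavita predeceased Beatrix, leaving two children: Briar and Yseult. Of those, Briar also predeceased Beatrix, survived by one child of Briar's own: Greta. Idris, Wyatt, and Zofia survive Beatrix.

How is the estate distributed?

Idris: £112,000; Wyatt: £112,000; Callum: £48,000; Isolde: £24,000; Liesel: £24,000; Bertrand: £24,000; Perrin: £48,000; Eira: £48,000; Gita: £48,000; Greta: £24,000; Yseult: £48,000; Zofia: £112,000

The entire £672,000 passes to the descendants.
That amount (£672,000) is divided at the children's generation into 6 shares of £112,000. Idris, Wyatt, and Zofia each take £112,000. The 3 shares of the deceased (Yusuf, Zane, and Tavita) are combined into a pool of £336,000.
That pool (£336,000) is divided at the grandchildren's generation into 7 shares of £48,000. Callum, Perrin, Eira, Gita, and Yseult each take £48,000. The 2 shares of the deceased (Kenji and Briar) are combined into a pool of £96,000.
That pool (£96,000) is divided at the great-grandchildren's generation equally among Isolde, Liesel, Bertrand, and Greta: £24,000 each.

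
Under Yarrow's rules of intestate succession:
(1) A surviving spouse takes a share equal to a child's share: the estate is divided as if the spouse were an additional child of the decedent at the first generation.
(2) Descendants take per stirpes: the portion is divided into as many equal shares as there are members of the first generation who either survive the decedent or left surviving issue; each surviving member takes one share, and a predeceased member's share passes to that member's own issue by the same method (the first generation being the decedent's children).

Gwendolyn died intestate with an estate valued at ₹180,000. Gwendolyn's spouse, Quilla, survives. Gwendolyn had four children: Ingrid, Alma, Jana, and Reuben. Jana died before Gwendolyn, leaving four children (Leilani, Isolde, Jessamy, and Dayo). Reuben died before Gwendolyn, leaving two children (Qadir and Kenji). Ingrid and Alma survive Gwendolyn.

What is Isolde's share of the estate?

The spouse counts as an additional share at the children's level, so there are 5 primary shares of ₹36,000. Quilla takes one such share (₹36,000).
The children's combined portion (₹144,000) is divided into 4 shares of ₹36,000: Ingrid and Alma each take ₹36,000; Jana's ₹36,000 share passes to Jana's issue; Reuben's ₹36,000 share passes to Reuben's issue.
Jana's share (₹36,000) is divided into 4 shares of ₹9,000: Leilani, Isolde, Jessamy, and Dayo each take ₹9,000.
Reuben's share (₹36,000) is divided into 2 shares of ₹18,000: Qadir and Kenji each take ₹18,000.

Isolde receives ₹9,000.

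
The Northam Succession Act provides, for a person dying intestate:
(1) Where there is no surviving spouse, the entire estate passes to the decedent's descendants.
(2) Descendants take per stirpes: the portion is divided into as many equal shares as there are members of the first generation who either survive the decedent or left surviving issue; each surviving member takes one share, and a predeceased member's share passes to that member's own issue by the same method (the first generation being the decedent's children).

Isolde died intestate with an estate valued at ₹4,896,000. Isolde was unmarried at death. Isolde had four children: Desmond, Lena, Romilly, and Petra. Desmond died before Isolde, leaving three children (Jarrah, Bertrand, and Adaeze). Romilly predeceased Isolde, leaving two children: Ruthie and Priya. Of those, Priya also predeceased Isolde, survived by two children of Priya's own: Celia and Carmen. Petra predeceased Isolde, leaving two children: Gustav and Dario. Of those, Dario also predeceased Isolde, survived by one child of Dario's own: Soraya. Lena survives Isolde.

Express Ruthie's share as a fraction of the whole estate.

The entire ₹4,896,000 passes to the descendants.
That amount (₹4,896,000) is divided into 4 shares of ₹1,224,000: Lena takes ₹1,224,000; Desmond's ₹1,224,000 share passes to Desmond's issue; Romilly's ₹1,224,000 share passes to Romilly's issue; Petra's ₹1,224,000 share passes to Petra's issue.
Desmond's share (₹1,224,000) is divided into 3 shares of ₹408,000: Jarrah, Bertrand, and Adaeze each take ₹408,000.
Romilly's share (₹1,224,000) is divided into 2 shares of ₹612,000: Ruthie takes ₹612,000; Priya's ₹612,000 share passes to Priya's issue.
Priya's share (₹612,000) is divided into 2 shares of ₹306,000: Celia and Carmen each take ₹306,000.
Petra's share (₹1,224,000) is divided into 2 shares of ₹612,000: Gustav takes ₹612,000; Dario's ₹612,000 share passes to Dario's issue.
Dario's share (₹612,000) passes entirely to Soraya.

Ruthie receives 1/8 of the estate.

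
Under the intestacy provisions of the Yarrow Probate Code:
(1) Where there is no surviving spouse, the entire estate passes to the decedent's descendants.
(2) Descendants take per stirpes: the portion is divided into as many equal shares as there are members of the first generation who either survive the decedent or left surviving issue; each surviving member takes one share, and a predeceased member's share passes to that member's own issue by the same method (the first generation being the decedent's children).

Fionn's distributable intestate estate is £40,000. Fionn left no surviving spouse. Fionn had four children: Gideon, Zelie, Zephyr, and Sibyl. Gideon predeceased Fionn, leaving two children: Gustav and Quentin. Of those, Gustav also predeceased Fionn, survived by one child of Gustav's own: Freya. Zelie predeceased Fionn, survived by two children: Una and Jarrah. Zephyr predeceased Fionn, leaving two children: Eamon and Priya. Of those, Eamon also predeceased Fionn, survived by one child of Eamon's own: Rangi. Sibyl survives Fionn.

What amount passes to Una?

The entire £40,000 passes to the descendants.
That amount (£40,000) is divided into 4 shares of £10,000: Sibyl takes £10,000; Gideon's £10,000 share passes to Gideon's issue; Zelie's £10,000 share passes to Zelie's issue; Zephyr's £10,000 share passes to Zephyr's issue.
Gideon's share (£10,000) is divided into 2 shares of £5,000: Quentin takes £5,000; Gustav's £5,000 share passes to Gustav's issue.
Gustav's share (£5,000) passes entirely to Freya.
Zelie's share (£10,000) is divided into 2 shares of £5,000: Una and Jarrah each take £5,000.
Zephyr's share (£10,000) is divided into 2 shares of £5,000: Priya takes £5,000; Eamon's £5,000 share passes to Eamon's issue.
Eamon's share (£5,000) passes entirely to Rangi.

Una receives £5,000.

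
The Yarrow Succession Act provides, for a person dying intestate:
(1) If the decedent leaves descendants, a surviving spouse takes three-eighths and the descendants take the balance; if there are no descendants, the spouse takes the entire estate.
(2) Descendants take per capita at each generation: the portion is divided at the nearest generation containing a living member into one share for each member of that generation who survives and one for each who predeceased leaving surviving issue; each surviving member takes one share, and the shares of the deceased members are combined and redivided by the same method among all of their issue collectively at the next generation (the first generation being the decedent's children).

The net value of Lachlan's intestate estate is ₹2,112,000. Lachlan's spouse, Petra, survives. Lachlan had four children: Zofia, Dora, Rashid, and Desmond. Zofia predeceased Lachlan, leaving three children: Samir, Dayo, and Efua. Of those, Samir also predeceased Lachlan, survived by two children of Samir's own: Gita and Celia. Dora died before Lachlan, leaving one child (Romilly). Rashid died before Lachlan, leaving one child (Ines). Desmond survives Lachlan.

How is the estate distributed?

Petra takes three-eighths of ₹2,112,000 = ₹792,000. The remaining ₹1,320,000 passes to the descendants.
The descendants' portion (₹1,320,000) is divided at the children's generation into 4 shares of ₹330,000. Desmond takes ₹330,000. The 3 shares of the deceased (Zofia, Dora, and Rashid) are combined into a pool of ₹990,000.
That pool (₹990,000) is divided at the grandchildren's generation into 5 shares of ₹198,000. Dayo, Efua, Romilly, and Ines each take ₹198,000. The remaining share for the deceased Samir (₹198,000) is carried to the next generation.
That pool (₹198,000) is divided at the great-grandchildren's generation equally among Gita and Celia: ₹99,000 each.

Petra: ₹792,000; Gita: ₹99,000; Celia: ₹99,000; Dayo: ₹198,000; Efua: ₹198,000; Romilly: ₹198,000; Ines: ₹198,000; Desmond: ₹330,000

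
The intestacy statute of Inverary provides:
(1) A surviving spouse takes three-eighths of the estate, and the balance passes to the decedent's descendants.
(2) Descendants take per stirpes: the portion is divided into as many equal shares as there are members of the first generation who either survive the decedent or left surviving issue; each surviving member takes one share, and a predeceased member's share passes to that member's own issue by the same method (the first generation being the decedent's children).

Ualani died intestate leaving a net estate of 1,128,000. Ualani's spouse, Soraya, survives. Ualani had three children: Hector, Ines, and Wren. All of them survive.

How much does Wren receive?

Soraya takes three-eighths of 1,128,000 = 423,000. The remaining 705,000 passes to the descendants.
The descendants' portion (705,000) is divided into 3 shares of 235,000: Hector, Ines, and Wren each take 235,000.

Wren receives 235,000.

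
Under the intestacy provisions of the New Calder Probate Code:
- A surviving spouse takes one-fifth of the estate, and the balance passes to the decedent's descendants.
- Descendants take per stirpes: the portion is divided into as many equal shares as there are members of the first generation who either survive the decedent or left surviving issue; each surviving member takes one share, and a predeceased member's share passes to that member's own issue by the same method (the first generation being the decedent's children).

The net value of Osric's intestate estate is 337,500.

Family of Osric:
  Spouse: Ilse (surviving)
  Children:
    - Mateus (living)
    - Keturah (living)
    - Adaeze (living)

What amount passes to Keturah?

Ilse takes one-fifth of 337,500 = 67,500. The remaining 270,000 passes to the descendants.
The descendants' portion (270,000) is divided into 3 shares of 90,000: Mateus, Keturah, and Adaeze each take 90,000.

Keturah receives 90,000.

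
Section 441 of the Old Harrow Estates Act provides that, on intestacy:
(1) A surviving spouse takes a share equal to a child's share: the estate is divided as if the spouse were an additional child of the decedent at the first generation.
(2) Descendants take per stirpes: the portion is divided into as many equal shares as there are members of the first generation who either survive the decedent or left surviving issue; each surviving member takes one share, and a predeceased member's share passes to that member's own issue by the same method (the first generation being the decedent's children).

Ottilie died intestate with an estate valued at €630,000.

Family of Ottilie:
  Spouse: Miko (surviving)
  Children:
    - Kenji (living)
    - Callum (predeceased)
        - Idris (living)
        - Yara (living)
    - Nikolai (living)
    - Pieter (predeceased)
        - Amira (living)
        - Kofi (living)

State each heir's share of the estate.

The spouse counts as an additional share at the children's level, so there are 5 primary shares of €126,000. Miko takes one such share (€126,000).
The children's combined portion (€504,000) is divided into 4 shares of €126,000: Kenji and Nikolai each take €126,000; Callum's €126,000 share passes to Callum's issue; Pieter's €126,000 share passes to Pieter's issue.
Callum's share (€126,000) is divided into 2 shares of €63,000: Idris and Yara each take €63,000.
Pieter's share (€126,000) is divided into 2 shares of €63,000: Amira and Kofi each take €63,000.

Miko: €126,000; Kenji: €126,000; Idris: €63,000; Yara: €63,000; Nikolai: €126,000; Amira: €63,000; Kofi: €63,000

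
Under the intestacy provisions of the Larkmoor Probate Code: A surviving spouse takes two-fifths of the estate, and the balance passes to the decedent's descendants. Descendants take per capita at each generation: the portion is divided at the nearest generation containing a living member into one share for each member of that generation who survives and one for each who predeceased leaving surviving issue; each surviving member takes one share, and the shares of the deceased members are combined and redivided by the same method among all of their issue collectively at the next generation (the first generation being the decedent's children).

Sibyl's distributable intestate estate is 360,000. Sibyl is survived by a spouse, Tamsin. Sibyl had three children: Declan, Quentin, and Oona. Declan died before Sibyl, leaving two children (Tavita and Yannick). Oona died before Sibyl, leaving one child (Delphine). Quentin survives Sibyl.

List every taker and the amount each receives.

Tamsin takes two-fifths of 360,000 = 144,000. The remaining 216,000 passes to the descendants.
The descendants' portion (216,000) is divided at the children's generation into 3 shares of 72,000. Quentin takes 72,000. The 2 shares of the deceased (Declan and Oona) are combined into a pool of 144,000.
That pool (144,000) is divided at the grandchildren's generation equally among Tavita, Yannick, and Delphine: 48,000 each.

Tamsin: 144,000; Tavita: 48,000; Yannick: 48,000; Quentin: 72,000; Delphine: 48,000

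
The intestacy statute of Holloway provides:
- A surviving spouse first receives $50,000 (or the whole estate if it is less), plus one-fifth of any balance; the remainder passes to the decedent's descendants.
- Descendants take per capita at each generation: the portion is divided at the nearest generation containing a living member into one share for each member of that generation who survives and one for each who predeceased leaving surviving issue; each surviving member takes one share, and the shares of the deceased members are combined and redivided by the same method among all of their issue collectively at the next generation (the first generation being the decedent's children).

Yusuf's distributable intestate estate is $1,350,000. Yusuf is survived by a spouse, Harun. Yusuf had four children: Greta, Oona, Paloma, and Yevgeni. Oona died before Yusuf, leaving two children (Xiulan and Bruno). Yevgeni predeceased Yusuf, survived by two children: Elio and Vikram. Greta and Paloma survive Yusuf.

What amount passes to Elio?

Harun first takes $50,000, leaving a balance of $1,300,000. Harun then takes one-fifth of the balance ($260,000), for a total of $310,000. The remaining $1,040,000 passes to the descendants.
The descendants' portion ($1,040,000) is divided at the children's generation into 4 shares of $260,000. Greta and Paloma each take $260,000. The 2 shares of the deceased (Oona and Yevgeni) are combined into a pool of $520,000.
That pool ($520,000) is divided at the grandchildren's generation equally among Xiulan, Bruno, Elio, and Vikram: $130,000 each.

Elio receives $130,000.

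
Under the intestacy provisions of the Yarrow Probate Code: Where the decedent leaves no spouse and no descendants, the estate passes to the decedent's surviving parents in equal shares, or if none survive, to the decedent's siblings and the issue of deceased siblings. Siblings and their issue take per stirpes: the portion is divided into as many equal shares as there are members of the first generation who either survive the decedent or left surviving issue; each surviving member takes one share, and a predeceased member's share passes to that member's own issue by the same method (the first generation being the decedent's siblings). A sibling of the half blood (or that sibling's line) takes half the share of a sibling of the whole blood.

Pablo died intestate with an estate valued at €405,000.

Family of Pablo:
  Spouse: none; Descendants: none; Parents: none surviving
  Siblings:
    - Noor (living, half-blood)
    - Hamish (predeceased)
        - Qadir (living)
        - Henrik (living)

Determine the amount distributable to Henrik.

Henrik receives €135,000.

The entire €405,000 passes to the siblings and their issue.
Counting each half-blood sibling's line as half a unit, there are 3/2 units in €405,000, so one unit is €270,000. Whole-blood lines (Hamish) take €270,000 each; half-blood lines (Noor) take €135,000 each.
Hamish's share (€270,000) is divided into 2 shares of €135,000: Qadir and Henrik each take €135,000.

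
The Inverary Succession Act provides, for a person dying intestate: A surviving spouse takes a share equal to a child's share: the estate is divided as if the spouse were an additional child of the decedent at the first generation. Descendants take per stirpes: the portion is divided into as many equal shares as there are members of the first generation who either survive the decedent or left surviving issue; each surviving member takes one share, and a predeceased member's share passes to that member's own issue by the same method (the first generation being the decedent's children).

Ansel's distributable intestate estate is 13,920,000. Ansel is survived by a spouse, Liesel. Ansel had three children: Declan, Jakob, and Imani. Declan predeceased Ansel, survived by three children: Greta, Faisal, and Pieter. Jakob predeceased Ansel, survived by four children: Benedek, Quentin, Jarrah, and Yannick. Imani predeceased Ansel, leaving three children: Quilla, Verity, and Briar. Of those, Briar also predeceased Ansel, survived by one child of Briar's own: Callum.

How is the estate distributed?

Liesel: 3,480,000; Greta: 1,160,000; Faisal: 1,160,000; Pieter: 1,160,000; Benedek: 870,000; Quentin: 870,000; Jarrah: 870,000; Yannick: 870,000; Quilla: 1,160,000; Verity: 1,160,000; Callum: 1,160,000

The spouse counts as an additional share at the children's level, so there are 4 primary shares of 3,480,000. Liesel takes one such share (3,480,000).
The children's combined portion (10,440,000) is divided into 3 shares of 3,480,000: Declan's 3,480,000 share passes to Declan's issue; Jakob's 3,480,000 share passes to Jakob's issue; Imani's 3,480,000 share passes to Imani's issue.
Declan's share (3,480,000) is divided into 3 shares of 1,160,000: Greta, Faisal, and Pieter each take 1,160,000.
Jakob's share (3,480,000) is divided into 4 shares of 870,000: Benedek, Quentin, Jarrah, and Yannick each take 870,000.
Imani's share (3,480,000) is divided into 3 shares of 1,160,000: Quilla and Verity each take 1,160,000; Briar's 1,160,000 share passes to Briar's issue.
Briar's share (1,160,000) passes entirely to Callum.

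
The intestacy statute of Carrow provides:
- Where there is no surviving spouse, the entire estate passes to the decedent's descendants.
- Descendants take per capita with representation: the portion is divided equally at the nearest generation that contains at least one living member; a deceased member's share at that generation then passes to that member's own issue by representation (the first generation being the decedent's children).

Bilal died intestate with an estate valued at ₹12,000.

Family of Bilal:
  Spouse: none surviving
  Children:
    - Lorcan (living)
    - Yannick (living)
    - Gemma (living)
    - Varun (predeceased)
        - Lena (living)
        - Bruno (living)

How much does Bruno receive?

Bruno receives ₹1,500.

The entire ₹12,000 passes to the descendants.
That amount (₹12,000) is divided into 4 shares of ₹3,000: Lorcan, Yannick, and Gemma each take ₹3,000; Varun's ₹3,000 share passes to Varun's issue.
Varun's share (₹3,000) is divided into 2 shares of ₹1,500: Lena and Bruno each take ₹1,500.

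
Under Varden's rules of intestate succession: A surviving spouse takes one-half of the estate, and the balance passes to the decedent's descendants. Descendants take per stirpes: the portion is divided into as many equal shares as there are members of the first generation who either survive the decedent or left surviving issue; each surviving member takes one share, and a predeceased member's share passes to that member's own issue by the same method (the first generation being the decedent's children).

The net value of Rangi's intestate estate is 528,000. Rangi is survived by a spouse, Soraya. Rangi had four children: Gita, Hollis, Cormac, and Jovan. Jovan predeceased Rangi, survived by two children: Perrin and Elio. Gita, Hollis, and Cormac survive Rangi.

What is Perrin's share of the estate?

Soraya takes one-half of 528,000 = 264,000. The remaining 264,000 passes to the descendants.
The descendants' portion (264,000) is divided into 4 shares of 66,000: Gita, Hollis, and Cormac each take 66,000; Jovan's 66,000 share passes to Jovan's issue.
Jovan's share (66,000) is divided into 2 shares of 33,000: Perrin and Elio each take 33,000.

Perrin receives 33,000.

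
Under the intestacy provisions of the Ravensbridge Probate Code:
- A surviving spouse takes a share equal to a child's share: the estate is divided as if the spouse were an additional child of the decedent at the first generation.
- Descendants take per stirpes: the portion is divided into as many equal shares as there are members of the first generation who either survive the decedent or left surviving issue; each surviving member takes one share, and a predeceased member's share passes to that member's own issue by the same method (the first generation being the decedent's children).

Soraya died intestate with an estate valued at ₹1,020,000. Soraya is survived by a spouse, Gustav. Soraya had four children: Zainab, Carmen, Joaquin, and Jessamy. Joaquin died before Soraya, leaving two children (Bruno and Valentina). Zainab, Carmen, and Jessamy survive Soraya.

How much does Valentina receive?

The spouse counts as an additional share at the children's level, so there are 5 primary shares of ₹204,000. Gustav takes one such share (₹204,000).
The children's combined portion (₹816,000) is divided into 4 shares of ₹204,000: Zainab, Carmen, and Jessamy each take ₹204,000; Joaquin's ₹204,000 share passes to Joaquin's issue.
Joaquin's share (₹204,000) is divided into 2 shares of ₹102,000: Bruno and Valentina each take ₹102,000.

Valentina receives ₹102,000.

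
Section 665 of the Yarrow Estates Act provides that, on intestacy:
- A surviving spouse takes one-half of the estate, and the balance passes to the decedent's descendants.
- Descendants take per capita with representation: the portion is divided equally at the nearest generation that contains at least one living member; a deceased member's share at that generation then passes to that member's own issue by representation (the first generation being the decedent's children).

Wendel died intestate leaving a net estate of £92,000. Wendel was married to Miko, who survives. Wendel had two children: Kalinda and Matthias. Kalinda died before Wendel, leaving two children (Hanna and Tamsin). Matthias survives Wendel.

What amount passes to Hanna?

Miko takes one-half of £92,000 = £46,000. The remaining £46,000 passes to the descendants.
The descendants' portion (£46,000) is divided into 2 shares of £23,000: Matthias takes £23,000; Kalinda's £23,000 share passes to Kalinda's issue.
Kalinda's share (£23,000) is divided into 2 shares of £11,500: Hanna and Tamsin each take £11,500.

Hanna receives £11,500.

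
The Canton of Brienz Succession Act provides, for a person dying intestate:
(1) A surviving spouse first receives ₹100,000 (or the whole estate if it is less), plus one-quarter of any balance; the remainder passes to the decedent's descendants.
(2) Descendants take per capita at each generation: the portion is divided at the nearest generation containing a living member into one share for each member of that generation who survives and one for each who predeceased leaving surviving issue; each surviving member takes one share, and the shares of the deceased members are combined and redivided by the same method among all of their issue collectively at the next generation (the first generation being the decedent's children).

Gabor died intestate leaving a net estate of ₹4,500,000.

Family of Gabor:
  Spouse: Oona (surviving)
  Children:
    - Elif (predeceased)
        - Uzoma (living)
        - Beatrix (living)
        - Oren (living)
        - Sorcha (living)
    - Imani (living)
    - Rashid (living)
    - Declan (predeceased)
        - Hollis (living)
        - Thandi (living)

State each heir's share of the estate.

Oona: ₹1,200,000; Uzoma: ₹275,000; Beatrix: ₹275,000; Oren: ₹275,000; Sorcha: ₹275,000; Imani: ₹825,000; Rashid: ₹825,000; Hollis: ₹275,000; Thandi: ₹275,000

Oona first takes ₹100,000, leaving a balance of ₹4,400,000. Oona then takes one-quarter of the balance (₹1,100,000), for a total of ₹1,200,000. The remaining ₹3,300,000 passes to the descendants.
The descendants' portion (₹3,300,000) is divided at the children's generation into 4 shares of ₹825,000. Imani and Rashid each take ₹825,000. The 2 shares of the deceased (Elif and Declan) are combined into a pool of ₹1,650,000.
That pool (₹1,650,000) is divided at the grandchildren's generation equally among Uzoma, Beatrix, Oren, Sorcha, Hollis, and Thandi: ₹275,000 each.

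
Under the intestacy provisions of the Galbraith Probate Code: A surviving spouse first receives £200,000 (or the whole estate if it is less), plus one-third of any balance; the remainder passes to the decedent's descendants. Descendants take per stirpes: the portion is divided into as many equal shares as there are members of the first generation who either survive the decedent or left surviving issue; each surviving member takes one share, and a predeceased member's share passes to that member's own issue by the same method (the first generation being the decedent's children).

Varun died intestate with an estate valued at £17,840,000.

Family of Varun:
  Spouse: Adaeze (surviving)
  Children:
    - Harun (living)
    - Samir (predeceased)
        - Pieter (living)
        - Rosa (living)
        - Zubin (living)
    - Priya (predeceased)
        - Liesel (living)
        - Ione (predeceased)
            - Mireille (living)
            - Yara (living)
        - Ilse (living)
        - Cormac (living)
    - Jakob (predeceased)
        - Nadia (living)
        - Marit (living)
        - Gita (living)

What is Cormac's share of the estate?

Adaeze first takes £200,000, leaving a balance of £17,640,000. Adaeze then takes one-third of the balance (£5,880,000), for a total of £6,080,000. The remaining £11,760,000 passes to the descendants.
The descendants' portion (£11,760,000) is divided into 4 shares of £2,940,000: Harun takes £2,940,000; Samir's £2,940,000 share passes to Samir's issue; Priya's £2,940,000 share passes to Priya's issue; Jakob's £2,940,000 share passes to Jakob's issue.
Samir's share (£2,940,000) is divided into 3 shares of £980,000: Pieter, Rosa, and Zubin each take £980,000.
Priya's share (£2,940,000) is divided into 4 shares of £735,000: Liesel, Ilse, and Cormac each take £735,000; Ione's £735,000 share passes to Ione's issue.
Ione's share (£735,000) is divided into 2 shares of £367,500: Mireille and Yara each take £367,500.
Jakob's share (£2,940,000) is divided into 3 shares of £980,000: Nadia, Marit, and Gita each take £980,000.

Cormac receives £735,000.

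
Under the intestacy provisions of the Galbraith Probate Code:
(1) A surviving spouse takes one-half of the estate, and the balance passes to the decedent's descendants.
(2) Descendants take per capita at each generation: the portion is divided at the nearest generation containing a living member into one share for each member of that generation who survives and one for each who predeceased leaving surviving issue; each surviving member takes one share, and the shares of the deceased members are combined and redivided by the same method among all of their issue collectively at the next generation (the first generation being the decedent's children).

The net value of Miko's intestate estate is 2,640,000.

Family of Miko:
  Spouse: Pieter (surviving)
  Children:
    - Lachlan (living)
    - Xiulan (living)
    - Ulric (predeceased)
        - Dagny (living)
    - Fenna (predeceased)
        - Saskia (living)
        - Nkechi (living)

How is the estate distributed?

Pieter takes one-half of 2,640,000 = 1,320,000. The remaining 1,320,000 passes to the descendants.
The descendants' portion (1,320,000) is divided at the children's generation into 4 shares of 330,000. Lachlan and Xiulan each take 330,000. The 2 shares of the deceased (Ulric and Fenna) are combined into a pool of 660,000.
That pool (660,000) is divided at the grandchildren's generation equally among Dagny, Saskia, and Nkechi: 220,000 each.

Pieter: 1,320,000; Lachlan: 330,000; Xiulan: 330,000; Dagny: 220,000; Saskia: 220,000; Nkechi: 220,000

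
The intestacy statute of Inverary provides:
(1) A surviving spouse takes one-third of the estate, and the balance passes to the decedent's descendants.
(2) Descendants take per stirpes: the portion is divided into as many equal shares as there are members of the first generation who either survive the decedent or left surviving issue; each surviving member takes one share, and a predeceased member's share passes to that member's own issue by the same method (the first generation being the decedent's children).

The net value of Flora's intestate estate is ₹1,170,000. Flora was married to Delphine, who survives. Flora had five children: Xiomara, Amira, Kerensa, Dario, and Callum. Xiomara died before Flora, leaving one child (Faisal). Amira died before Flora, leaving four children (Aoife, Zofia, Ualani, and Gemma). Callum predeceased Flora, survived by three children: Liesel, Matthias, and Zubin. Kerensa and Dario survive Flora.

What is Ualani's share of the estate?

Ualani receives ₹39,000.

Delphine takes one-third of ₹1,170,000 = ₹390,000. The remaining ₹780,000 passes to the descendants.
The descendants' portion (₹780,000) is divided into 5 shares of ₹156,000: Kerensa and Dario each take ₹156,000; Xiomara's ₹156,000 share passes to Xiomara's issue; Amira's ₹156,000 share passes to Amira's issue; Callum's ₹156,000 share passes to Callum's issue.
Xiomara's share (₹156,000) passes entirely to Faisal.
Amira's share (₹156,000) is divided into 4 shares of ₹39,000: Aoife, Zofia, Ualani, and Gemma each take ₹39,000.
Callum's share (₹156,000) is divided into 3 shares of ₹52,000: Liesel, Matthias, and Zubin each take ₹52,000.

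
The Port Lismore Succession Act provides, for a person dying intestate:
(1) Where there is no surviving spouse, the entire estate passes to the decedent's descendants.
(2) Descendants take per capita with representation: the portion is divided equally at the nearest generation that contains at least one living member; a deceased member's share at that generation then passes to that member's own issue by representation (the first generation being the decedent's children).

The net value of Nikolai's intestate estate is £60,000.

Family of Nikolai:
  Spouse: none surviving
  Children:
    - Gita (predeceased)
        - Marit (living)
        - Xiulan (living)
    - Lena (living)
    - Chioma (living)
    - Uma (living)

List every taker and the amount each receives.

Marit: £7,500; Xiulan: £7,500; Lena: £15,000; Chioma: £15,000; Uma: £15,000

The entire £60,000 passes to the descendants.
That amount (£60,000) is divided into 4 shares of £15,000: Lena, Chioma, and Uma each take £15,000; Gita's £15,000 share passes to Gita's issue.
Gita's share (£15,000) is divided into 2 shares of £7,500: Marit and Xiulan each take £7,500.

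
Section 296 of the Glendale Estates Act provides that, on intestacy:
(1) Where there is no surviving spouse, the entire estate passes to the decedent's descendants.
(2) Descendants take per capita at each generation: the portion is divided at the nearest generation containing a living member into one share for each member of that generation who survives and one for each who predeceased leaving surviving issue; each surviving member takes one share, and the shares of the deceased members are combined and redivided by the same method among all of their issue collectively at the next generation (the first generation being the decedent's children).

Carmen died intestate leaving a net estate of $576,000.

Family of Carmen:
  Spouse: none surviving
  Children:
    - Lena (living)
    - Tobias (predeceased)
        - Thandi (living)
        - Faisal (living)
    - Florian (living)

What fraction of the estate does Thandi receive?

The entire $576,000 passes to the descendants.
That amount ($576,000) is divided at the children's generation into 3 shares of $192,000. Lena and Florian each take $192,000. The remaining share for the deceased Tobias ($192,000) is carried to the next generation.
That pool ($192,000) is divided at the grandchildren's generation equally among Thandi and Faisal: $96,000 each.

Thandi receives 1/6 of the estate.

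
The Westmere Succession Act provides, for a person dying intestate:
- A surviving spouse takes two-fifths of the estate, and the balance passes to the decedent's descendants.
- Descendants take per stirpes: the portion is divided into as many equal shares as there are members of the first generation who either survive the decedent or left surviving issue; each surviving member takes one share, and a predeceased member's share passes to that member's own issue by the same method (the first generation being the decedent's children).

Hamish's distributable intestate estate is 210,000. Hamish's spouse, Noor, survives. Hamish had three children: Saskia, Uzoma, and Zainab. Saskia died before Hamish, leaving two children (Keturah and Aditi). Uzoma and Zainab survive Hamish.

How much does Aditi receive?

Aditi receives 21,000.

Noor takes two-fifths of 210,000 = 84,000. The remaining 126,000 passes to the descendants.
The descendants' portion (126,000) is divided into 3 shares of 42,000: Uzoma and Zainab each take 42,000; Saskia's 42,000 share passes to Saskia's issue.
Saskia's share (42,000) is divided into 2 shares of 21,000: Keturah and Aditi each take 21,000.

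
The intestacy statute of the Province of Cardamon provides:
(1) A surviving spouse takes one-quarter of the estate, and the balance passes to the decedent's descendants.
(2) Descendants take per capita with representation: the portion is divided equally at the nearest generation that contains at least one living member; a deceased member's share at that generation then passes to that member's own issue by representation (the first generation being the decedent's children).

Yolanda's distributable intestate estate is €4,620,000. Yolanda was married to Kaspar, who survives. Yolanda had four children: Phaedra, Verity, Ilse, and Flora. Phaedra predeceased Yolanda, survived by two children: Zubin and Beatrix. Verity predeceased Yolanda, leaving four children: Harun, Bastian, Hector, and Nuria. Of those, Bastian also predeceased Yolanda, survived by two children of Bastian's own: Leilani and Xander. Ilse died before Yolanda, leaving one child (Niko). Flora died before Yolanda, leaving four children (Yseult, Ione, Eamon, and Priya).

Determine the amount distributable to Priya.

Kaspar takes one-quarter of €4,620,000 = €1,155,000. The remaining €3,465,000 passes to the descendants.
No child survives, so the initial division is made at the grandchildren's generation.
The descendants' portion (€3,465,000) is divided into 11 shares of €315,000: Zubin, Beatrix, Harun, Hector, Nuria, Niko, Yseult, Ione, Eamon, and Priya each take €315,000; Bastian's €315,000 share passes to Bastian's issue.
Bastian's share (€315,000) is divided into 2 shares of €157,500: Leilani and Xander each take €157,500.

Priya receives €315,000.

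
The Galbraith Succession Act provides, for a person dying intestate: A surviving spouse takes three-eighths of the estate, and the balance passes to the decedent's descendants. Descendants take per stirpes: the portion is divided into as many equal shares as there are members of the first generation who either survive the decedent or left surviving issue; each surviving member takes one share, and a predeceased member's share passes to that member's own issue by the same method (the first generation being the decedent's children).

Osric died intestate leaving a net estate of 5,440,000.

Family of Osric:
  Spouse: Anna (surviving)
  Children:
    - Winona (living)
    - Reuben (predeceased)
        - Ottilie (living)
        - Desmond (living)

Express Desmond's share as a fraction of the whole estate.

Desmond receives 5/32 of the estate.

Anna takes three-eighths of 5,440,000 = 2,040,000. The remaining 3,400,000 passes to the descendants.
The descendants' portion (3,400,000) is divided into 2 shares of 1,700,000: Winona takes 1,700,000; Reuben's 1,700,000 share passes to Reuben's issue.
Reuben's share (1,700,000) is divided into 2 shares of 850,000: Ottilie and Desmond each take 850,000.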